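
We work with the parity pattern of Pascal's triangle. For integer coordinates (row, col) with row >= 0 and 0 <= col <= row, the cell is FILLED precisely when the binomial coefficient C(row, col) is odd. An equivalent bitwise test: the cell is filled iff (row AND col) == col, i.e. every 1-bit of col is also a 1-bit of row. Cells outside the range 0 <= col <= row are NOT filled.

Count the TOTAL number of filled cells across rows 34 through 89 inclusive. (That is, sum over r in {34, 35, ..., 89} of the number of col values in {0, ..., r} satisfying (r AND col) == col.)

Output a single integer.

r34=100010 pc2: +4 =4
r35=100011 pc3: +8 =12
r36=100100 pc2: +4 =16
r37=100101 pc3: +8 =24
r38=100110 pc3: +8 =32
r39=100111 pc4: +16 =48
r40=101000 pc2: +4 =52
r41=101001 pc3: +8 =60
r42=101010 pc3: +8 =68
r43=101011 pc4: +16 =84
r44=101100 pc3: +8 =92
r45=101101 pc4: +16 =108
r46=101110 pc4: +16 =124
r47=101111 pc5: +32 =156
r48=110000 pc2: +4 =160
r49=110001 pc3: +8 =168
r50=110010 pc3: +8 =176
r51=110011 pc4: +16 =192
r52=110100 pc3: +8 =200
r53=110101 pc4: +16 =216
r54=110110 pc4: +16 =232
r55=110111 pc5: +32 =264
r56=111000 pc3: +8 =272
r57=111001 pc4: +16 =288
r58=111010 pc4: +16 =304
r59=111011 pc5: +32 =336
r60=111100 pc4: +16 =352
r61=111101 pc5: +32 =384
r62=111110 pc5: +32 =416
r63=111111 pc6: +64 =480
r64=1000000 pc1: +2 =482
r65=1000001 pc2: +4 =486
r66=1000010 pc2: +4 =490
r67=1000011 pc3: +8 =498
r68=1000100 pc2: +4 =502
r69=1000101 pc3: +8 =510
r70=1000110 pc3: +8 =518
r71=1000111 pc4: +16 =534
r72=1001000 pc2: +4 =538
r73=1001001 pc3: +8 =546
r74=1001010 pc3: +8 =554
r75=1001011 pc4: +16 =570
r76=1001100 pc3: +8 =578
r77=1001101 pc4: +16 =594
r78=1001110 pc4: +16 =610
r79=1001111 pc5: +32 =642
r80=1010000 pc2: +4 =646
r81=1010001 pc3: +8 =654
r82=1010010 pc3: +8 =662
r83=1010011 pc4: +16 =678
r84=1010100 pc3: +8 =686
r85=1010101 pc4: +16 =702
r86=1010110 pc4: +16 =718
r87=1010111 pc5: +32 =750
r88=1011000 pc3: +8 =758
r89=1011001 pc4: +16 =774

Answer: 774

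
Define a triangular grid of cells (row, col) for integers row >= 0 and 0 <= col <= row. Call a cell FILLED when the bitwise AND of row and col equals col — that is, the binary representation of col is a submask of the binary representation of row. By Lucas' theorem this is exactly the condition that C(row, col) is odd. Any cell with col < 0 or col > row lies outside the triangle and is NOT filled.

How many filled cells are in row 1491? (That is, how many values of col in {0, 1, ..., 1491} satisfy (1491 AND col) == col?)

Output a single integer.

Answer: 128

Derivation:
1491 in binary = 10111010011
popcount(1491) = number of 1-bits in 10111010011 = 7
A col c satisfies (1491 AND c) == c iff every set bit of c is also set in 1491; each of the 7 set bits of 1491 can independently be on or off in c.
count = 2^7 = 128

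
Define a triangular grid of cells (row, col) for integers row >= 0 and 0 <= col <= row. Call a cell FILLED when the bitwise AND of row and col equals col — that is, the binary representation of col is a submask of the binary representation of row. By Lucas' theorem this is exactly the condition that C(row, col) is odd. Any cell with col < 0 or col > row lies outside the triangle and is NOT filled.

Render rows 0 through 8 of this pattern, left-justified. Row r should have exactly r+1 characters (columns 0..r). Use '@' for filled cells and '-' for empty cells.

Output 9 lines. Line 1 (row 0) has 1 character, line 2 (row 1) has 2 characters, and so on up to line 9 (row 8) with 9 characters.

r0=0: @
r1=1: @@
r2=10: @-@
r3=11: @@@@
r4=100: @---@
r5=101: @@--@@
r6=110: @-@-@-@
r7=111: @@@@@@@@
r8=1000: @-------@

Answer: @
@@
@-@
@@@@
@---@
@@--@@
@-@-@-@
@@@@@@@@
@-------@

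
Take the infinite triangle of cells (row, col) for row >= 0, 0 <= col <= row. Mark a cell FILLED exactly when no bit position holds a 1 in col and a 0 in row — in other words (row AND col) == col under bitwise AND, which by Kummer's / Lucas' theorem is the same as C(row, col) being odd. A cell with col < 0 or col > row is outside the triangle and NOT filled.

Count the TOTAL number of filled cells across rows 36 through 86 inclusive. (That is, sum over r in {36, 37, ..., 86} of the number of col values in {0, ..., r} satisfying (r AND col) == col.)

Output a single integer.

Answer: 706

Derivation:
r36=100100 pc2: +4 =4
r37=100101 pc3: +8 =12
r38=100110 pc3: +8 =20
r39=100111 pc4: +16 =36
r40=101000 pc2: +4 =40
r41=101001 pc3: +8 =48
r42=101010 pc3: +8 =56
r43=101011 pc4: +16 =72
r44=101100 pc3: +8 =80
r45=101101 pc4: +16 =96
r46=101110 pc4: +16 =112
r47=101111 pc5: +32 =144
r48=110000 pc2: +4 =148
r49=110001 pc3: +8 =156
r50=110010 pc3: +8 =164
r51=110011 pc4: +16 =180
r52=110100 pc3: +8 =188
r53=110101 pc4: +16 =204
r54=110110 pc4: +16 =220
r55=110111 pc5: +32 =252
r56=111000 pc3: +8 =260
r57=111001 pc4: +16 =276
r58=111010 pc4: +16 =292
r59=111011 pc5: +32 =324
r60=111100 pc4: +16 =340
r61=111101 pc5: +32 =372
r62=111110 pc5: +32 =404
r63=111111 pc6: +64 =468
r64=1000000 pc1: +2 =470
r65=1000001 pc2: +4 =474
r66=1000010 pc2: +4 =478
r67=1000011 pc3: +8 =486
r68=1000100 pc2: +4 =490
r69=1000101 pc3: +8 =498
r70=1000110 pc3: +8 =506
r71=1000111 pc4: +16 =522
r72=1001000 pc2: +4 =526
r73=1001001 pc3: +8 =534
r74=1001010 pc3: +8 =542
r75=1001011 pc4: +16 =558
r76=1001100 pc3: +8 =566
r77=1001101 pc4: +16 =582
r78=1001110 pc4: +16 =598
r79=1001111 pc5: +32 =630
r80=1010000 pc2: +4 =634
r81=1010001 pc3: +8 =642
r82=1010010 pc3: +8 =650
r83=1010011 pc4: +16 =666
r84=1010100 pc3: +8 =674
r85=1010101 pc4: +16 =690
r86=1010110 pc4: +16 =706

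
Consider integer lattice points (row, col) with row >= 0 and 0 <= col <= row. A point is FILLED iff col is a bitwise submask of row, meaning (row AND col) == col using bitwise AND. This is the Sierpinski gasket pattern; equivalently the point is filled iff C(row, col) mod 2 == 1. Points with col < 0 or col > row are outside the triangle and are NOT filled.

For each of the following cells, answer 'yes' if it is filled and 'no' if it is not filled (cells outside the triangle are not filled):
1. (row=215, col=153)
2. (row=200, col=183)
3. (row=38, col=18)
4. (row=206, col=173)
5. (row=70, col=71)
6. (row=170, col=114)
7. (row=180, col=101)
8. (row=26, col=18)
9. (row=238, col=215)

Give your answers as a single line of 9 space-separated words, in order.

(215,153): row=0b11010111, col=0b10011001, row AND col = 0b10010001 = 145; 145 != 153 -> empty
(200,183): row=0b11001000, col=0b10110111, row AND col = 0b10000000 = 128; 128 != 183 -> empty
(38,18): row=0b100110, col=0b10010, row AND col = 0b10 = 2; 2 != 18 -> empty
(206,173): row=0b11001110, col=0b10101101, row AND col = 0b10001100 = 140; 140 != 173 -> empty
(70,71): col outside [0, 70] -> not filled
(170,114): row=0b10101010, col=0b1110010, row AND col = 0b100010 = 34; 34 != 114 -> empty
(180,101): row=0b10110100, col=0b1100101, row AND col = 0b100100 = 36; 36 != 101 -> empty
(26,18): row=0b11010, col=0b10010, row AND col = 0b10010 = 18; 18 == 18 -> filled
(238,215): row=0b11101110, col=0b11010111, row AND col = 0b11000110 = 198; 198 != 215 -> empty

Answer: no no no no no no no yes no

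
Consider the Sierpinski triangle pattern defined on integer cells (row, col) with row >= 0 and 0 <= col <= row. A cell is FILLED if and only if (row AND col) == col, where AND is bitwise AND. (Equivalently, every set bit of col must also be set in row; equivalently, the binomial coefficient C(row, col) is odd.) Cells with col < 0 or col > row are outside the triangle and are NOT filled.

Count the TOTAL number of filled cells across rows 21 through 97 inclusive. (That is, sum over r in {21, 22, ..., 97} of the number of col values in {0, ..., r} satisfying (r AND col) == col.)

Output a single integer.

Answer: 1124

Derivation:
r21=10101 pc3: +8 =8
r22=10110 pc3: +8 =16
r23=10111 pc4: +16 =32
r24=11000 pc2: +4 =36
r25=11001 pc3: +8 =44
r26=11010 pc3: +8 =52
r27=11011 pc4: +16 =68
r28=11100 pc3: +8 =76
r29=11101 pc4: +16 =92
r30=11110 pc4: +16 =108
r31=11111 pc5: +32 =140
r32=100000 pc1: +2 =142
r33=100001 pc2: +4 =146
r34=100010 pc2: +4 =150
r35=100011 pc3: +8 =158
r36=100100 pc2: +4 =162
r37=100101 pc3: +8 =170
r38=100110 pc3: +8 =178
r39=100111 pc4: +16 =194
r40=101000 pc2: +4 =198
r41=101001 pc3: +8 =206
r42=101010 pc3: +8 =214
r43=101011 pc4: +16 =230
r44=101100 pc3: +8 =238
r45=101101 pc4: +16 =254
r46=101110 pc4: +16 =270
r47=101111 pc5: +32 =302
r48=110000 pc2: +4 =306
r49=110001 pc3: +8 =314
r50=110010 pc3: +8 =322
r51=110011 pc4: +16 =338
r52=110100 pc3: +8 =346
r53=110101 pc4: +16 =362
r54=110110 pc4: +16 =378
r55=110111 pc5: +32 =410
r56=111000 pc3: +8 =418
r57=111001 pc4: +16 =434
r58=111010 pc4: +16 =450
r59=111011 pc5: +32 =482
r60=111100 pc4: +16 =498
r61=111101 pc5: +32 =530
r62=111110 pc5: +32 =562
r63=111111 pc6: +64 =626
r64=1000000 pc1: +2 =628
r65=1000001 pc2: +4 =632
r66=1000010 pc2: +4 =636
r67=1000011 pc3: +8 =644
r68=1000100 pc2: +4 =648
r69=1000101 pc3: +8 =656
r70=1000110 pc3: +8 =664
r71=1000111 pc4: +16 =680
r72=1001000 pc2: +4 =684
r73=1001001 pc3: +8 =692
r74=1001010 pc3: +8 =700
r75=1001011 pc4: +16 =716
r76=1001100 pc3: +8 =724
r77=1001101 pc4: +16 =740
r78=1001110 pc4: +16 =756
r79=1001111 pc5: +32 =788
r80=1010000 pc2: +4 =792
r81=1010001 pc3: +8 =800
r82=1010010 pc3: +8 =808
r83=1010011 pc4: +16 =824
r84=1010100 pc3: +8 =832
r85=1010101 pc4: +16 =848
r86=1010110 pc4: +16 =864
r87=1010111 pc5: +32 =896
r88=1011000 pc3: +8 =904
r89=1011001 pc4: +16 =920
r90=1011010 pc4: +16 =936
r91=1011011 pc5: +32 =968
r92=1011100 pc4: +16 =984
r93=1011101 pc5: +32 =1016
r94=1011110 pc5: +32 =1048
r95=1011111 pc6: +64 =1112
r96=1100000 pc2: +4 =1116
r97=1100001 pc3: +8 =1124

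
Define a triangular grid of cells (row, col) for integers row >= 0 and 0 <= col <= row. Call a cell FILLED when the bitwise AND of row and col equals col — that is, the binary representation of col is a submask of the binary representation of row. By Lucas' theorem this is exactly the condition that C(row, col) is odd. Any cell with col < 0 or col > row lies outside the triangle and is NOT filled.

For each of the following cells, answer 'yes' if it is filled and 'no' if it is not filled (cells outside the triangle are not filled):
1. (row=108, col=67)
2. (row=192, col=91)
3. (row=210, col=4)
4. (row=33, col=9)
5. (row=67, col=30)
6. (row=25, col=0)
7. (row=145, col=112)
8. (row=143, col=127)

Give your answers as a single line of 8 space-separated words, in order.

(108,67): row=0b1101100, col=0b1000011, row AND col = 0b1000000 = 64; 64 != 67 -> empty
(192,91): row=0b11000000, col=0b1011011, row AND col = 0b1000000 = 64; 64 != 91 -> empty
(210,4): row=0b11010010, col=0b100, row AND col = 0b0 = 0; 0 != 4 -> empty
(33,9): row=0b100001, col=0b1001, row AND col = 0b1 = 1; 1 != 9 -> empty
(67,30): row=0b1000011, col=0b11110, row AND col = 0b10 = 2; 2 != 30 -> empty
(25,0): row=0b11001, col=0b0, row AND col = 0b0 = 0; 0 == 0 -> filled
(145,112): row=0b10010001, col=0b1110000, row AND col = 0b10000 = 16; 16 != 112 -> empty
(143,127): row=0b10001111, col=0b1111111, row AND col = 0b1111 = 15; 15 != 127 -> empty

Answer: no no no no no yes no no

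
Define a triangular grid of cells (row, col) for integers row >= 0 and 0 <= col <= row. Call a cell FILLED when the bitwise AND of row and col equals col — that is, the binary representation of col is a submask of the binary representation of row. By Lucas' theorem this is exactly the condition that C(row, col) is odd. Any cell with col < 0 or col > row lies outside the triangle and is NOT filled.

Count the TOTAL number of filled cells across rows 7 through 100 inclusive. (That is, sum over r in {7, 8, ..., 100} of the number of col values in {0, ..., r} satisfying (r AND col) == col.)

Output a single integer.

Answer: 1240

Derivation:
r7=111 pc3: +8 =8
r8=1000 pc1: +2 =10
r9=1001 pc2: +4 =14
r10=1010 pc2: +4 =18
r11=1011 pc3: +8 =26
r12=1100 pc2: +4 =30
r13=1101 pc3: +8 =38
r14=1110 pc3: +8 =46
r15=1111 pc4: +16 =62
r16=10000 pc1: +2 =64
r17=10001 pc2: +4 =68
r18=10010 pc2: +4 =72
r19=10011 pc3: +8 =80
r20=10100 pc2: +4 =84
r21=10101 pc3: +8 =92
r22=10110 pc3: +8 =100
r23=10111 pc4: +16 =116
r24=11000 pc2: +4 =120
r25=11001 pc3: +8 =128
r26=11010 pc3: +8 =136
r27=11011 pc4: +16 =152
r28=11100 pc3: +8 =160
r29=11101 pc4: +16 =176
r30=11110 pc4: +16 =192
r31=11111 pc5: +32 =224
r32=100000 pc1: +2 =226
r33=100001 pc2: +4 =230
r34=100010 pc2: +4 =234
r35=100011 pc3: +8 =242
r36=100100 pc2: +4 =246
r37=100101 pc3: +8 =254
r38=100110 pc3: +8 =262
r39=100111 pc4: +16 =278
r40=101000 pc2: +4 =282
r41=101001 pc3: +8 =290
r42=101010 pc3: +8 =298
r43=101011 pc4: +16 =314
r44=101100 pc3: +8 =322
r45=101101 pc4: +16 =338
r46=101110 pc4: +16 =354
r47=101111 pc5: +32 =386
r48=110000 pc2: +4 =390
r49=110001 pc3: +8 =398
r50=110010 pc3: +8 =406
r51=110011 pc4: +16 =422
r52=110100 pc3: +8 =430
r53=110101 pc4: +16 =446
r54=110110 pc4: +16 =462
r55=110111 pc5: +32 =494
r56=111000 pc3: +8 =502
r57=111001 pc4: +16 =518
r58=111010 pc4: +16 =534
r59=111011 pc5: +32 =566
r60=111100 pc4: +16 =582
r61=111101 pc5: +32 =614
r62=111110 pc5: +32 =646
r63=111111 pc6: +64 =710
r64=1000000 pc1: +2 =712
r65=1000001 pc2: +4 =716
r66=1000010 pc2: +4 =720
r67=1000011 pc3: +8 =728
r68=1000100 pc2: +4 =732
r69=1000101 pc3: +8 =740
r70=1000110 pc3: +8 =748
r71=1000111 pc4: +16 =764
r72=1001000 pc2: +4 =768
r73=1001001 pc3: +8 =776
r74=1001010 pc3: +8 =784
r75=1001011 pc4: +16 =800
r76=1001100 pc3: +8 =808
r77=1001101 pc4: +16 =824
r78=1001110 pc4: +16 =840
r79=1001111 pc5: +32 =872
r80=1010000 pc2: +4 =876
r81=1010001 pc3: +8 =884
r82=1010010 pc3: +8 =892
r83=1010011 pc4: +16 =908
r84=1010100 pc3: +8 =916
r85=1010101 pc4: +16 =932
r86=1010110 pc4: +16 =948
r87=1010111 pc5: +32 =980
r88=1011000 pc3: +8 =988
r89=1011001 pc4: +16 =1004
r90=1011010 pc4: +16 =1020
r91=1011011 pc5: +32 =1052
r92=1011100 pc4: +16 =1068
r93=1011101 pc5: +32 =1100
r94=1011110 pc5: +32 =1132
r95=1011111 pc6: +64 =1196
r96=1100000 pc2: +4 =1200
r97=1100001 pc3: +8 =1208
r98=1100010 pc3: +8 =1216
r99=1100011 pc4: +16 =1232
r100=1100100 pc3: +8 =1240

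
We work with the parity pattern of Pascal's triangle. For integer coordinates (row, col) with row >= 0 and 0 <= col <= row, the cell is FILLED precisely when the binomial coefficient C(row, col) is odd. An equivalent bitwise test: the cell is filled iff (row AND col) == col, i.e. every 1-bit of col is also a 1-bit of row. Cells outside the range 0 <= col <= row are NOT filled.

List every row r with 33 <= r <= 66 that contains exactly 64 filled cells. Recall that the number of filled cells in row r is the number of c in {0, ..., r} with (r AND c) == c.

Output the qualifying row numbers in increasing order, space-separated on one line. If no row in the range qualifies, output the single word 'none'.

Row r has 2^popcount(r) filled cells, so we need popcount(r) = log2(64) = 6.
Scan r = 33..66 and keep those with exactly 6 one-bits:
r=33=100001 popcount=2 -> skip
r=34=100010 popcount=2 -> skip
r=35=100011 popcount=3 -> skip
r=36=100100 popcount=2 -> skip
r=37=100101 popcount=3 -> skip
r=38=100110 popcount=3 -> skip
r=39=100111 popcount=4 -> skip
r=40=101000 popcount=2 -> skip
r=41=101001 popcount=3 -> skip
r=42=101010 popcount=3 -> skip
r=43=101011 popcount=4 -> skip
r=44=101100 popcount=3 -> skip
r=45=101101 popcount=4 -> skip
r=46=101110 popcount=4 -> skip
r=47=101111 popcount=5 -> skip
r=48=110000 popcount=2 -> skip
r=49=110001 popcount=3 -> skip
r=50=110010 popcount=3 -> skip
r=51=110011 popcount=4 -> skip
r=52=110100 popcount=3 -> skip
r=53=110101 popcount=4 -> skip
r=54=110110 popcount=4 -> skip
r=55=110111 popcount=5 -> skip
r=56=111000 popcount=3 -> skip
r=57=111001 popcount=4 -> skip
r=58=111010 popcount=4 -> skip
r=59=111011 popcount=5 -> skip
r=60=111100 popcount=4 -> skip
r=61=111101 popcount=5 -> skip
r=62=111110 popcount=5 -> skip
r=63=111111 popcount=6 -> KEEP
r=64=1000000 popcount=1 -> skip
r=65=1000001 popcount=2 -> skip
r=66=1000010 popcount=2 -> skip
Kept rows: 63

Answer: 63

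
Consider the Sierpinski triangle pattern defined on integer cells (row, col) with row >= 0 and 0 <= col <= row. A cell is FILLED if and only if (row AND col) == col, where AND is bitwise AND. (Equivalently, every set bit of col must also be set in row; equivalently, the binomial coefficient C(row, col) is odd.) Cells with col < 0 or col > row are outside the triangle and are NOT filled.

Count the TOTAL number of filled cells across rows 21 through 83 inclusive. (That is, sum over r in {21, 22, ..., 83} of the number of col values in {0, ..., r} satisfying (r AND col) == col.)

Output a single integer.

r21=10101 pc3: +8 =8
r22=10110 pc3: +8 =16
r23=10111 pc4: +16 =32
r24=11000 pc2: +4 =36
r25=11001 pc3: +8 =44
r26=11010 pc3: +8 =52
r27=11011 pc4: +16 =68
r28=11100 pc3: +8 =76
r29=11101 pc4: +16 =92
r30=11110 pc4: +16 =108
r31=11111 pc5: +32 =140
r32=100000 pc1: +2 =142
r33=100001 pc2: +4 =146
r34=100010 pc2: +4 =150
r35=100011 pc3: +8 =158
r36=100100 pc2: +4 =162
r37=100101 pc3: +8 =170
r38=100110 pc3: +8 =178
r39=100111 pc4: +16 =194
r40=101000 pc2: +4 =198
r41=101001 pc3: +8 =206
r42=101010 pc3: +8 =214
r43=101011 pc4: +16 =230
r44=101100 pc3: +8 =238
r45=101101 pc4: +16 =254
r46=101110 pc4: +16 =270
r47=101111 pc5: +32 =302
r48=110000 pc2: +4 =306
r49=110001 pc3: +8 =314
r50=110010 pc3: +8 =322
r51=110011 pc4: +16 =338
r52=110100 pc3: +8 =346
r53=110101 pc4: +16 =362
r54=110110 pc4: +16 =378
r55=110111 pc5: +32 =410
r56=111000 pc3: +8 =418
r57=111001 pc4: +16 =434
r58=111010 pc4: +16 =450
r59=111011 pc5: +32 =482
r60=111100 pc4: +16 =498
r61=111101 pc5: +32 =530
r62=111110 pc5: +32 =562
r63=111111 pc6: +64 =626
r64=1000000 pc1: +2 =628
r65=1000001 pc2: +4 =632
r66=1000010 pc2: +4 =636
r67=1000011 pc3: +8 =644
r68=1000100 pc2: +4 =648
r69=1000101 pc3: +8 =656
r70=1000110 pc3: +8 =664
r71=1000111 pc4: +16 =680
r72=1001000 pc2: +4 =684
r73=1001001 pc3: +8 =692
r74=1001010 pc3: +8 =700
r75=1001011 pc4: +16 =716
r76=1001100 pc3: +8 =724
r77=1001101 pc4: +16 =740
r78=1001110 pc4: +16 =756
r79=1001111 pc5: +32 =788
r80=1010000 pc2: +4 =792
r81=1010001 pc3: +8 =800
r82=1010010 pc3: +8 =808
r83=1010011 pc4: +16 =824

Answer: 824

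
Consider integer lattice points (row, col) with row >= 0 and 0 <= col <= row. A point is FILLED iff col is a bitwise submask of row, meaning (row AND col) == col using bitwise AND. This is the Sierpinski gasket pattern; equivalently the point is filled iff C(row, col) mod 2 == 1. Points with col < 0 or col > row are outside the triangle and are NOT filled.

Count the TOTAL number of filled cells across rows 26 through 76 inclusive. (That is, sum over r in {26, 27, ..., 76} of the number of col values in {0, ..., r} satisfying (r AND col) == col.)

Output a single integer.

Answer: 680

Derivation:
r26=11010 pc3: +8 =8
r27=11011 pc4: +16 =24
r28=11100 pc3: +8 =32
r29=11101 pc4: +16 =48
r30=11110 pc4: +16 =64
r31=11111 pc5: +32 =96
r32=100000 pc1: +2 =98
r33=100001 pc2: +4 =102
r34=100010 pc2: +4 =106
r35=100011 pc3: +8 =114
r36=100100 pc2: +4 =118
r37=100101 pc3: +8 =126
r38=100110 pc3: +8 =134
r39=100111 pc4: +16 =150
r40=101000 pc2: +4 =154
r41=101001 pc3: +8 =162
r42=101010 pc3: +8 =170
r43=101011 pc4: +16 =186
r44=101100 pc3: +8 =194
r45=101101 pc4: +16 =210
r46=101110 pc4: +16 =226
r47=101111 pc5: +32 =258
r48=110000 pc2: +4 =262
r49=110001 pc3: +8 =270
r50=110010 pc3: +8 =278
r51=110011 pc4: +16 =294
r52=110100 pc3: +8 =302
r53=110101 pc4: +16 =318
r54=110110 pc4: +16 =334
r55=110111 pc5: +32 =366
r56=111000 pc3: +8 =374
r57=111001 pc4: +16 =390
r58=111010 pc4: +16 =406
r59=111011 pc5: +32 =438
r60=111100 pc4: +16 =454
r61=111101 pc5: +32 =486
r62=111110 pc5: +32 =518
r63=111111 pc6: +64 =582
r64=1000000 pc1: +2 =584
r65=1000001 pc2: +4 =588
r66=1000010 pc2: +4 =592
r67=1000011 pc3: +8 =600
r68=1000100 pc2: +4 =604
r69=1000101 pc3: +8 =612
r70=1000110 pc3: +8 =620
r71=1000111 pc4: +16 =636
r72=1001000 pc2: +4 =640
r73=1001001 pc3: +8 =648
r74=1001010 pc3: +8 =656
r75=1001011 pc4: +16 =672
r76=1001100 pc3: +8 =680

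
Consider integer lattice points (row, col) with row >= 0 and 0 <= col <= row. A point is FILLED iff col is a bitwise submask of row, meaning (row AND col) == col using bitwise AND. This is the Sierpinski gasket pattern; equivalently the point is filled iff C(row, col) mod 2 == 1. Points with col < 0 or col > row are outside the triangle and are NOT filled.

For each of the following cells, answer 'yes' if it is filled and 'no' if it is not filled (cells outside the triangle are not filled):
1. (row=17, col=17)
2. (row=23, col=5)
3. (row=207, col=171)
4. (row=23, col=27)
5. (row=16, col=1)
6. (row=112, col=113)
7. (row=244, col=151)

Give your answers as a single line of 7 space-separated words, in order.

Answer: yes yes no no no no no

Derivation:
(17,17): row=0b10001, col=0b10001, row AND col = 0b10001 = 17; 17 == 17 -> filled
(23,5): row=0b10111, col=0b101, row AND col = 0b101 = 5; 5 == 5 -> filled
(207,171): row=0b11001111, col=0b10101011, row AND col = 0b10001011 = 139; 139 != 171 -> empty
(23,27): col outside [0, 23] -> not filled
(16,1): row=0b10000, col=0b1, row AND col = 0b0 = 0; 0 != 1 -> empty
(112,113): col outside [0, 112] -> not filled
(244,151): row=0b11110100, col=0b10010111, row AND col = 0b10010100 = 148; 148 != 151 -> empty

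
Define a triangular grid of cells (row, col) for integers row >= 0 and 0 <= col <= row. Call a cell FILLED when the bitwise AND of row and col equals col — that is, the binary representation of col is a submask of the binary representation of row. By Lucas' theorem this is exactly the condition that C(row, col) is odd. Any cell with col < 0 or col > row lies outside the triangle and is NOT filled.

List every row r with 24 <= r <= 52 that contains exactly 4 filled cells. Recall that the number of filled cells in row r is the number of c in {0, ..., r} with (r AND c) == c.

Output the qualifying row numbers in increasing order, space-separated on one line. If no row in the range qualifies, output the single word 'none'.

Answer: 24 33 34 36 40 48

Derivation:
Row r has 2^popcount(r) filled cells, so we need popcount(r) = log2(4) = 2.
Scan r = 24..52 and keep those with exactly 2 one-bits:
r=24=11000 popcount=2 -> KEEP
r=25=11001 popcount=3 -> skip
r=26=11010 popcount=3 -> skip
r=27=11011 popcount=4 -> skip
r=28=11100 popcount=3 -> skip
r=29=11101 popcount=4 -> skip
r=30=11110 popcount=4 -> skip
r=31=11111 popcount=5 -> skip
r=32=100000 popcount=1 -> skip
r=33=100001 popcount=2 -> KEEP
r=34=100010 popcount=2 -> KEEP
r=35=100011 popcount=3 -> skip
r=36=100100 popcount=2 -> KEEP
r=37=100101 popcount=3 -> skip
r=38=100110 popcount=3 -> skip
r=39=100111 popcount=4 -> skip
r=40=101000 popcount=2 -> KEEP
r=41=101001 popcount=3 -> skip
r=42=101010 popcount=3 -> skip
r=43=101011 popcount=4 -> skip
r=44=101100 popcount=3 -> skip
r=45=101101 popcount=4 -> skip
r=46=101110 popcount=4 -> skip
r=47=101111 popcount=5 -> skip
r=48=110000 popcount=2 -> KEEP
r=49=110001 popcount=3 -> skip
r=50=110010 popcount=3 -> skip
r=51=110011 popcount=4 -> skip
r=52=110100 popcount=3 -> skip
Kept rows: 24 33 34 36 40 48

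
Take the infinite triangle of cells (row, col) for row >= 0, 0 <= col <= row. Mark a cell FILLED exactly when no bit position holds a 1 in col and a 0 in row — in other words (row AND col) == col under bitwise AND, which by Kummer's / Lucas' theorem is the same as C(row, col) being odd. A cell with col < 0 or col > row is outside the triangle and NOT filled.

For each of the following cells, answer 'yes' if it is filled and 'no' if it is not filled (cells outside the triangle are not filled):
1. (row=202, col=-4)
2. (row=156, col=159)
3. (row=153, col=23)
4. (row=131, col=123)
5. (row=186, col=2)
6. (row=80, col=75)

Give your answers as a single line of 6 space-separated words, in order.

Answer: no no no no yes no

Derivation:
(202,-4): col outside [0, 202] -> not filled
(156,159): col outside [0, 156] -> not filled
(153,23): row=0b10011001, col=0b10111, row AND col = 0b10001 = 17; 17 != 23 -> empty
(131,123): row=0b10000011, col=0b1111011, row AND col = 0b11 = 3; 3 != 123 -> empty
(186,2): row=0b10111010, col=0b10, row AND col = 0b10 = 2; 2 == 2 -> filled
(80,75): row=0b1010000, col=0b1001011, row AND col = 0b1000000 = 64; 64 != 75 -> empty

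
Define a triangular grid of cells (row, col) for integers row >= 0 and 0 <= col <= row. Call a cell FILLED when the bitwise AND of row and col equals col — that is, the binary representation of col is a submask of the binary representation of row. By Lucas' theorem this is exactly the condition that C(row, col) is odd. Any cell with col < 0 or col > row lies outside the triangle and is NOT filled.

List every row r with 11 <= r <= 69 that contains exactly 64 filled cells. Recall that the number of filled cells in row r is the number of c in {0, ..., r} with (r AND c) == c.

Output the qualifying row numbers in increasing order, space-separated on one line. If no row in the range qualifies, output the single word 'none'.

Row r has 2^popcount(r) filled cells, so we need popcount(r) = log2(64) = 6.
Scan r = 11..69 and keep those with exactly 6 one-bits:
r=11=1011 popcount=3 -> skip
r=12=1100 popcount=2 -> skip
r=13=1101 popcount=3 -> skip
r=14=1110 popcount=3 -> skip
r=15=1111 popcount=4 -> skip
r=16=10000 popcount=1 -> skip
r=17=10001 popcount=2 -> skip
r=18=10010 popcount=2 -> skip
r=19=10011 popcount=3 -> skip
r=20=10100 popcount=2 -> skip
r=21=10101 popcount=3 -> skip
r=22=10110 popcount=3 -> skip
r=23=10111 popcount=4 -> skip
r=24=11000 popcount=2 -> skip
r=25=11001 popcount=3 -> skip
r=26=11010 popcount=3 -> skip
r=27=11011 popcount=4 -> skip
r=28=11100 popcount=3 -> skip
r=29=11101 popcount=4 -> skip
r=30=11110 popcount=4 -> skip
r=31=11111 popcount=5 -> skip
r=32=100000 popcount=1 -> skip
r=33=100001 popcount=2 -> skip
r=34=100010 popcount=2 -> skip
r=35=100011 popcount=3 -> skip
r=36=100100 popcount=2 -> skip
r=37=100101 popcount=3 -> skip
r=38=100110 popcount=3 -> skip
r=39=100111 popcount=4 -> skip
r=40=101000 popcount=2 -> skip
r=41=101001 popcount=3 -> skip
r=42=101010 popcount=3 -> skip
r=43=101011 popcount=4 -> skip
r=44=101100 popcount=3 -> skip
r=45=101101 popcount=4 -> skip
r=46=101110 popcount=4 -> skip
r=47=101111 popcount=5 -> skip
r=48=110000 popcount=2 -> skip
r=49=110001 popcount=3 -> skip
r=50=110010 popcount=3 -> skip
r=51=110011 popcount=4 -> skip
r=52=110100 popcount=3 -> skip
r=53=110101 popcount=4 -> skip
r=54=110110 popcount=4 -> skip
r=55=110111 popcount=5 -> skip
r=56=111000 popcount=3 -> skip
r=57=111001 popcount=4 -> skip
r=58=111010 popcount=4 -> skip
r=59=111011 popcount=5 -> skip
r=60=111100 popcount=4 -> skip
r=61=111101 popcount=5 -> skip
r=62=111110 popcount=5 -> skip
r=63=111111 popcount=6 -> KEEP
r=64=1000000 popcount=1 -> skip
r=65=1000001 popcount=2 -> skip
r=66=1000010 popcount=2 -> skip
r=67=1000011 popcount=3 -> skip
r=68=1000100 popcount=2 -> skip
r=69=1000101 popcount=3 -> skip
Kept rows: 63

Answer: 63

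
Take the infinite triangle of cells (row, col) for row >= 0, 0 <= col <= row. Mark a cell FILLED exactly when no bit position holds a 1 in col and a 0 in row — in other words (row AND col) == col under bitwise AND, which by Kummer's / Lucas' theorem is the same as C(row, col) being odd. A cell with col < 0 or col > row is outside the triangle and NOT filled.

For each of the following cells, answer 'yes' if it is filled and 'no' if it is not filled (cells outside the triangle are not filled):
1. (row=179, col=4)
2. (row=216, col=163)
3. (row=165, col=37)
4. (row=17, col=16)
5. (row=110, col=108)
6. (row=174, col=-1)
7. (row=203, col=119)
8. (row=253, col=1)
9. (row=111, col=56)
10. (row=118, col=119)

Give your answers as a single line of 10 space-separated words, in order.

Answer: no no yes yes yes no no yes no no

Derivation:
(179,4): row=0b10110011, col=0b100, row AND col = 0b0 = 0; 0 != 4 -> empty
(216,163): row=0b11011000, col=0b10100011, row AND col = 0b10000000 = 128; 128 != 163 -> empty
(165,37): row=0b10100101, col=0b100101, row AND col = 0b100101 = 37; 37 == 37 -> filled
(17,16): row=0b10001, col=0b10000, row AND col = 0b10000 = 16; 16 == 16 -> filled
(110,108): row=0b1101110, col=0b1101100, row AND col = 0b1101100 = 108; 108 == 108 -> filled
(174,-1): col outside [0, 174] -> not filled
(203,119): row=0b11001011, col=0b1110111, row AND col = 0b1000011 = 67; 67 != 119 -> empty
(253,1): row=0b11111101, col=0b1, row AND col = 0b1 = 1; 1 == 1 -> filled
(111,56): row=0b1101111, col=0b111000, row AND col = 0b101000 = 40; 40 != 56 -> empty
(118,119): col outside [0, 118] -> not filled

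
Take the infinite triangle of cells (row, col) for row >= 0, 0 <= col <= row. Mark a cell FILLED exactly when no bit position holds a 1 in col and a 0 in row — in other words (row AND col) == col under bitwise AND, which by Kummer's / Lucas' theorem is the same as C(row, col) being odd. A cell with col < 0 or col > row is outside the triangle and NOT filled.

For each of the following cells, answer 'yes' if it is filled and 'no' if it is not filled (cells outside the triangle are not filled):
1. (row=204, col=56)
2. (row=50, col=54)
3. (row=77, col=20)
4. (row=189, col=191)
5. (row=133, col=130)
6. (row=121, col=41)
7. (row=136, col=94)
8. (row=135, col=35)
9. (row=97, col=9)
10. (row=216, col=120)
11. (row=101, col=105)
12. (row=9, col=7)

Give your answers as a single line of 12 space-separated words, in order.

Answer: no no no no no yes no no no no no no

Derivation:
(204,56): row=0b11001100, col=0b111000, row AND col = 0b1000 = 8; 8 != 56 -> empty
(50,54): col outside [0, 50] -> not filled
(77,20): row=0b1001101, col=0b10100, row AND col = 0b100 = 4; 4 != 20 -> empty
(189,191): col outside [0, 189] -> not filled
(133,130): row=0b10000101, col=0b10000010, row AND col = 0b10000000 = 128; 128 != 130 -> empty
(121,41): row=0b1111001, col=0b101001, row AND col = 0b101001 = 41; 41 == 41 -> filled
(136,94): row=0b10001000, col=0b1011110, row AND col = 0b1000 = 8; 8 != 94 -> empty
(135,35): row=0b10000111, col=0b100011, row AND col = 0b11 = 3; 3 != 35 -> empty
(97,9): row=0b1100001, col=0b1001, row AND col = 0b1 = 1; 1 != 9 -> empty
(216,120): row=0b11011000, col=0b1111000, row AND col = 0b1011000 = 88; 88 != 120 -> empty
(101,105): col outside [0, 101] -> not filled
(9,7): row=0b1001, col=0b111, row AND col = 0b1 = 1; 1 != 7 -> empty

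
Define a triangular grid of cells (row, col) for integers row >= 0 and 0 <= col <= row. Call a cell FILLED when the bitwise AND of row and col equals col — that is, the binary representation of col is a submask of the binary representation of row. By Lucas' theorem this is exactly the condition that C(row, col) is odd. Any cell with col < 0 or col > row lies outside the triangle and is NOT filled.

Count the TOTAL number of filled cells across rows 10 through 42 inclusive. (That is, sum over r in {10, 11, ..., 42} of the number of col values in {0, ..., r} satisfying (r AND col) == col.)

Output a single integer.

Answer: 284

Derivation:
r10=1010 pc2: +4 =4
r11=1011 pc3: +8 =12
r12=1100 pc2: +4 =16
r13=1101 pc3: +8 =24
r14=1110 pc3: +8 =32
r15=1111 pc4: +16 =48
r16=10000 pc1: +2 =50
r17=10001 pc2: +4 =54
r18=10010 pc2: +4 =58
r19=10011 pc3: +8 =66
r20=10100 pc2: +4 =70
r21=10101 pc3: +8 =78
r22=10110 pc3: +8 =86
r23=10111 pc4: +16 =102
r24=11000 pc2: +4 =106
r25=11001 pc3: +8 =114
r26=11010 pc3: +8 =122
r27=11011 pc4: +16 =138
r28=11100 pc3: +8 =146
r29=11101 pc4: +16 =162
r30=11110 pc4: +16 =178
r31=11111 pc5: +32 =210
r32=100000 pc1: +2 =212
r33=100001 pc2: +4 =216
r34=100010 pc2: +4 =220
r35=100011 pc3: +8 =228
r36=100100 pc2: +4 =232
r37=100101 pc3: +8 =240
r38=100110 pc3: +8 =248
r39=100111 pc4: +16 =264
r40=101000 pc2: +4 =268
r41=101001 pc3: +8 =276
r42=101010 pc3: +8 =284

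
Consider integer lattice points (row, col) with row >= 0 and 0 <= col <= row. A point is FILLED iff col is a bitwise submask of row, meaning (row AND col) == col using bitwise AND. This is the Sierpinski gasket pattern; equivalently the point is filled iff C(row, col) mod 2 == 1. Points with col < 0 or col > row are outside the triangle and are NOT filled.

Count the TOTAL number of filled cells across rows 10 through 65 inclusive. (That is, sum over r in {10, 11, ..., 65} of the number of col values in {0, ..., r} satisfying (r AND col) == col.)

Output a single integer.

r10=1010 pc2: +4 =4
r11=1011 pc3: +8 =12
r12=1100 pc2: +4 =16
r13=1101 pc3: +8 =24
r14=1110 pc3: +8 =32
r15=1111 pc4: +16 =48
r16=10000 pc1: +2 =50
r17=10001 pc2: +4 =54
r18=10010 pc2: +4 =58
r19=10011 pc3: +8 =66
r20=10100 pc2: +4 =70
r21=10101 pc3: +8 =78
r22=10110 pc3: +8 =86
r23=10111 pc4: +16 =102
r24=11000 pc2: +4 =106
r25=11001 pc3: +8 =114
r26=11010 pc3: +8 =122
r27=11011 pc4: +16 =138
r28=11100 pc3: +8 =146
r29=11101 pc4: +16 =162
r30=11110 pc4: +16 =178
r31=11111 pc5: +32 =210
r32=100000 pc1: +2 =212
r33=100001 pc2: +4 =216
r34=100010 pc2: +4 =220
r35=100011 pc3: +8 =228
r36=100100 pc2: +4 =232
r37=100101 pc3: +8 =240
r38=100110 pc3: +8 =248
r39=100111 pc4: +16 =264
r40=101000 pc2: +4 =268
r41=101001 pc3: +8 =276
r42=101010 pc3: +8 =284
r43=101011 pc4: +16 =300
r44=101100 pc3: +8 =308
r45=101101 pc4: +16 =324
r46=101110 pc4: +16 =340
r47=101111 pc5: +32 =372
r48=110000 pc2: +4 =376
r49=110001 pc3: +8 =384
r50=110010 pc3: +8 =392
r51=110011 pc4: +16 =408
r52=110100 pc3: +8 =416
r53=110101 pc4: +16 =432
r54=110110 pc4: +16 =448
r55=110111 pc5: +32 =480
r56=111000 pc3: +8 =488
r57=111001 pc4: +16 =504
r58=111010 pc4: +16 =520
r59=111011 pc5: +32 =552
r60=111100 pc4: +16 =568
r61=111101 pc5: +32 =600
r62=111110 pc5: +32 =632
r63=111111 pc6: +64 =696
r64=1000000 pc1: +2 =698
r65=1000001 pc2: +4 =702

Answer: 702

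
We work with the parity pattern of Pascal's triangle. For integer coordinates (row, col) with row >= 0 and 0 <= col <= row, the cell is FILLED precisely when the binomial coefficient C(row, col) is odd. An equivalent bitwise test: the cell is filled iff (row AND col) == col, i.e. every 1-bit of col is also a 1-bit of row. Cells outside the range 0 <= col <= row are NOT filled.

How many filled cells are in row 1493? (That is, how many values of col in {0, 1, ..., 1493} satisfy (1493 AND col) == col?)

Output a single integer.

Answer: 128

Derivation:
1493 in binary = 10111010101
popcount(1493) = number of 1-bits in 10111010101 = 7
A col c satisfies (1493 AND c) == c iff every set bit of c is also set in 1493; each of the 7 set bits of 1493 can independently be on or off in c.
count = 2^7 = 128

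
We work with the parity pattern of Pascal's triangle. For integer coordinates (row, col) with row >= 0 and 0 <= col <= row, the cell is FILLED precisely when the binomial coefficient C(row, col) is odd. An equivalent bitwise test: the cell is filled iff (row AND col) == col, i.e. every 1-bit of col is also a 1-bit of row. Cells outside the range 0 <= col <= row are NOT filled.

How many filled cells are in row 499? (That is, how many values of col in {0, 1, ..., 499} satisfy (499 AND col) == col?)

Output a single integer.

Answer: 128

Derivation:
499 in binary = 111110011
popcount(499) = number of 1-bits in 111110011 = 7
A col c satisfies (499 AND c) == c iff every set bit of c is also set in 499; each of the 7 set bits of 499 can independently be on or off in c.
count = 2^7 = 128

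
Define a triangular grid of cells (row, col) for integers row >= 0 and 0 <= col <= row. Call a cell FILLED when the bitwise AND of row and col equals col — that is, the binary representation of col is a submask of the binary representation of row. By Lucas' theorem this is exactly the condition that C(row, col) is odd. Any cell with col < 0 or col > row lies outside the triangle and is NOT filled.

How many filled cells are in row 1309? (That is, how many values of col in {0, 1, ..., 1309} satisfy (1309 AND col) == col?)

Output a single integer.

Answer: 64

Derivation:
1309 in binary = 10100011101
popcount(1309) = number of 1-bits in 10100011101 = 6
A col c satisfies (1309 AND c) == c iff every set bit of c is also set in 1309; each of the 6 set bits of 1309 can independently be on or off in c.
count = 2^6 = 64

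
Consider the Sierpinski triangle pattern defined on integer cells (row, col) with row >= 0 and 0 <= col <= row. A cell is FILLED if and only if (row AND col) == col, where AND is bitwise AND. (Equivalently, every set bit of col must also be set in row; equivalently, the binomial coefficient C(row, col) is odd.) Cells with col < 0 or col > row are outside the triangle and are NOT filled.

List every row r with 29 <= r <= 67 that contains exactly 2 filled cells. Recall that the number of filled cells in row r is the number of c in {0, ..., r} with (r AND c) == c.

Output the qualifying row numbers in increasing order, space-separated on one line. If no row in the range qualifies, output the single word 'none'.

Answer: 32 64

Derivation:
Row r has 2^popcount(r) filled cells, so we need popcount(r) = log2(2) = 1.
Scan r = 29..67 and keep those with exactly 1 one-bits:
r=29=11101 popcount=4 -> skip
r=30=11110 popcount=4 -> skip
r=31=11111 popcount=5 -> skip
r=32=100000 popcount=1 -> KEEP
r=33=100001 popcount=2 -> skip
r=34=100010 popcount=2 -> skip
r=35=100011 popcount=3 -> skip
r=36=100100 popcount=2 -> skip
r=37=100101 popcount=3 -> skip
r=38=100110 popcount=3 -> skip
r=39=100111 popcount=4 -> skip
r=40=101000 popcount=2 -> skip
r=41=101001 popcount=3 -> skip
r=42=101010 popcount=3 -> skip
r=43=101011 popcount=4 -> skip
r=44=101100 popcount=3 -> skip
r=45=101101 popcount=4 -> skip
r=46=101110 popcount=4 -> skip
r=47=101111 popcount=5 -> skip
r=48=110000 popcount=2 -> skip
r=49=110001 popcount=3 -> skip
r=50=110010 popcount=3 -> skip
r=51=110011 popcount=4 -> skip
r=52=110100 popcount=3 -> skip
r=53=110101 popcount=4 -> skip
r=54=110110 popcount=4 -> skip
r=55=110111 popcount=5 -> skip
r=56=111000 popcount=3 -> skip
r=57=111001 popcount=4 -> skip
r=58=111010 popcount=4 -> skip
r=59=111011 popcount=5 -> skip
r=60=111100 popcount=4 -> skip
r=61=111101 popcount=5 -> skip
r=62=111110 popcount=5 -> skip
r=63=111111 popcount=6 -> skip
r=64=1000000 popcount=1 -> KEEP
r=65=1000001 popcount=2 -> skip
r=66=1000010 popcount=2 -> skip
r=67=1000011 popcount=3 -> skip
Kept rows: 32 64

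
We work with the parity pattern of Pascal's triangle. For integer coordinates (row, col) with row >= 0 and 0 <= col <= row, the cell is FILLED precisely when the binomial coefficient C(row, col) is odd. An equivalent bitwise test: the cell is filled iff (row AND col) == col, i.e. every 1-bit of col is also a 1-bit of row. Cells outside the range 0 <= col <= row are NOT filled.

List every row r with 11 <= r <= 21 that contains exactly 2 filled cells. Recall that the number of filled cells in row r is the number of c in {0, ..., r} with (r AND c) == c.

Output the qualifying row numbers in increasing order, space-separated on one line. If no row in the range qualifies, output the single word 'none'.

Row r has 2^popcount(r) filled cells, so we need popcount(r) = log2(2) = 1.
Scan r = 11..21 and keep those with exactly 1 one-bits:
r=11=1011 popcount=3 -> skip
r=12=1100 popcount=2 -> skip
r=13=1101 popcount=3 -> skip
r=14=1110 popcount=3 -> skip
r=15=1111 popcount=4 -> skip
r=16=10000 popcount=1 -> KEEP
r=17=10001 popcount=2 -> skip
r=18=10010 popcount=2 -> skip
r=19=10011 popcount=3 -> skip
r=20=10100 popcount=2 -> skip
r=21=10101 popcount=3 -> skip
Kept rows: 16

Answer: 16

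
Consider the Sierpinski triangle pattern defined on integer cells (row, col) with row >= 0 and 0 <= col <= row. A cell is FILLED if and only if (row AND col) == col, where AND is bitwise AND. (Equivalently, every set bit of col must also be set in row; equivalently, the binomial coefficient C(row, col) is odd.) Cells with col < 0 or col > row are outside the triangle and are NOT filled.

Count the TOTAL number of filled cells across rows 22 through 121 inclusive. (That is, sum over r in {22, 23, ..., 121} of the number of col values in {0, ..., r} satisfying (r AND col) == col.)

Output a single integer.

Answer: 1692

Derivation:
r22=10110 pc3: +8 =8
r23=10111 pc4: +16 =24
r24=11000 pc2: +4 =28
r25=11001 pc3: +8 =36
r26=11010 pc3: +8 =44
r27=11011 pc4: +16 =60
r28=11100 pc3: +8 =68
r29=11101 pc4: +16 =84
r30=11110 pc4: +16 =100
r31=11111 pc5: +32 =132
r32=100000 pc1: +2 =134
r33=100001 pc2: +4 =138
r34=100010 pc2: +4 =142
r35=100011 pc3: +8 =150
r36=100100 pc2: +4 =154
r37=100101 pc3: +8 =162
r38=100110 pc3: +8 =170
r39=100111 pc4: +16 =186
r40=101000 pc2: +4 =190
r41=101001 pc3: +8 =198
r42=101010 pc3: +8 =206
r43=101011 pc4: +16 =222
r44=101100 pc3: +8 =230
r45=101101 pc4: +16 =246
r46=101110 pc4: +16 =262
r47=101111 pc5: +32 =294
r48=110000 pc2: +4 =298
r49=110001 pc3: +8 =306
r50=110010 pc3: +8 =314
r51=110011 pc4: +16 =330
r52=110100 pc3: +8 =338
r53=110101 pc4: +16 =354
r54=110110 pc4: +16 =370
r55=110111 pc5: +32 =402
r56=111000 pc3: +8 =410
r57=111001 pc4: +16 =426
r58=111010 pc4: +16 =442
r59=111011 pc5: +32 =474
r60=111100 pc4: +16 =490
r61=111101 pc5: +32 =522
r62=111110 pc5: +32 =554
r63=111111 pc6: +64 =618
r64=1000000 pc1: +2 =620
r65=1000001 pc2: +4 =624
r66=1000010 pc2: +4 =628
r67=1000011 pc3: +8 =636
r68=1000100 pc2: +4 =640
r69=1000101 pc3: +8 =648
r70=1000110 pc3: +8 =656
r71=1000111 pc4: +16 =672
r72=1001000 pc2: +4 =676
r73=1001001 pc3: +8 =684
r74=1001010 pc3: +8 =692
r75=1001011 pc4: +16 =708
r76=1001100 pc3: +8 =716
r77=1001101 pc4: +16 =732
r78=1001110 pc4: +16 =748
r79=1001111 pc5: +32 =780
r80=1010000 pc2: +4 =784
r81=1010001 pc3: +8 =792
r82=1010010 pc3: +8 =800
r83=1010011 pc4: +16 =816
r84=1010100 pc3: +8 =824
r85=1010101 pc4: +16 =840
r86=1010110 pc4: +16 =856
r87=1010111 pc5: +32 =888
r88=1011000 pc3: +8 =896
r89=1011001 pc4: +16 =912
r90=1011010 pc4: +16 =928
r91=1011011 pc5: +32 =960
r92=1011100 pc4: +16 =976
r93=1011101 pc5: +32 =1008
r94=1011110 pc5: +32 =1040
r95=1011111 pc6: +64 =1104
r96=1100000 pc2: +4 =1108
r97=1100001 pc3: +8 =1116
r98=1100010 pc3: +8 =1124
r99=1100011 pc4: +16 =1140
r100=1100100 pc3: +8 =1148
r101=1100101 pc4: +16 =1164
r102=1100110 pc4: +16 =1180
r103=1100111 pc5: +32 =1212
r104=1101000 pc3: +8 =1220
r105=1101001 pc4: +16 =1236
r106=1101010 pc4: +16 =1252
r107=1101011 pc5: +32 =1284
r108=1101100 pc4: +16 =1300
r109=1101101 pc5: +32 =1332
r110=1101110 pc5: +32 =1364
r111=1101111 pc6: +64 =1428
r112=1110000 pc3: +8 =1436
r113=1110001 pc4: +16 =1452
r114=1110010 pc4: +16 =1468
r115=1110011 pc5: +32 =1500
r116=1110100 pc4: +16 =1516
r117=1110101 pc5: +32 =1548
r118=1110110 pc5: +32 =1580
r119=1110111 pc6: +64 =1644
r120=1111000 pc4: +16 =1660
r121=1111001 pc5: +32 =1692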